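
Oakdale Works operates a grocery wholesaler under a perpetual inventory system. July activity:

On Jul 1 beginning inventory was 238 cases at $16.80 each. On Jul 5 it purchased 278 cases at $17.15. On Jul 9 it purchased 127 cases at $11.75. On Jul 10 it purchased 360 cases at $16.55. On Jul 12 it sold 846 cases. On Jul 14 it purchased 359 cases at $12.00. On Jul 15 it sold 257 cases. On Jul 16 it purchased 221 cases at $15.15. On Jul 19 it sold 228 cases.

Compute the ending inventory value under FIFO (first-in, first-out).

Ending inventory = $3,720.15

Jul 12, 846 sold [FIFO — oldest first]: 238 @ $16.80 + 278 @ $17.15 + 127 @ $11.75 + 203 @ $16.55 = $13,618.00
Jul 15, 257 sold [FIFO — oldest first]: 157 @ $16.55 + 100 @ $12.00 = $3,798.35
Jul 19, 228 sold [FIFO — oldest first]: 228 @ $12.00 = $2,736.00
Total COGS = $13,618.00 + $3,798.35 + $2,736.00 = $20,152.35
Ending inventory: 31 @ $12.00 + 221 @ $15.15 = $3,720.15
Check: goods available $23,872.50 = COGS $20,152.35 + ending $3,720.15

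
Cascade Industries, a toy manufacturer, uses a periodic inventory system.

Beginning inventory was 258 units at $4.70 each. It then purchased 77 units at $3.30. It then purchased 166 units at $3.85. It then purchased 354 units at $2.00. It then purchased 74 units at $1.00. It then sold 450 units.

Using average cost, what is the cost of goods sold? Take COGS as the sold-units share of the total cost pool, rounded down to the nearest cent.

COGS = $1,398.82

Sale 1, sell 450: 450/929 × $2,887.80 → $1,398.82
Ending inventory (cost pool remaining) = $1,488.98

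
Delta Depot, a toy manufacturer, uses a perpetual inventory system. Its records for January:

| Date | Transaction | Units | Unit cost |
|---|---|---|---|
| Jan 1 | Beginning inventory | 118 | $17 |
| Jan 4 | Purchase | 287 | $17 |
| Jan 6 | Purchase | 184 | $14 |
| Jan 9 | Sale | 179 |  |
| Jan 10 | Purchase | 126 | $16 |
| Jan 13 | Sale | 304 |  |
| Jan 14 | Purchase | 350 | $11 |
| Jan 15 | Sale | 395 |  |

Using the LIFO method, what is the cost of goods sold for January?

Jan 9, 179 sold [LIFO — newest first]: 179 @ $14 = $2,506
Jan 13, 304 sold [LIFO — newest first]: 126 @ $16 + 5 @ $14 + 173 @ $17 = $5,027
Jan 15, 395 sold [LIFO — newest first]: 350 @ $11 + 45 @ $17 = $4,615
Total COGS = $2,506 + $5,027 + $4,615 = $12,148
Ending inventory: 118 @ $17 + 69 @ $17 = $3,179

COGS = $12,148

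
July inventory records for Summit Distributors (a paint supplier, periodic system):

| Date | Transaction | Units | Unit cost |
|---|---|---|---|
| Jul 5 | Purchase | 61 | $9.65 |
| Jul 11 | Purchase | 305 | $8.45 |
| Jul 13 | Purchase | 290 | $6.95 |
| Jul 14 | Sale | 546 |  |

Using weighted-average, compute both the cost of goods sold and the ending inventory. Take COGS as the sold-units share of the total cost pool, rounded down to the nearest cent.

Jul 14, sell 546: 546/656 × $5,181.40 → $4,312.56
Ending inventory (cost pool remaining) = $868.84

COGS = $4,312.56; ending inventory = $868.84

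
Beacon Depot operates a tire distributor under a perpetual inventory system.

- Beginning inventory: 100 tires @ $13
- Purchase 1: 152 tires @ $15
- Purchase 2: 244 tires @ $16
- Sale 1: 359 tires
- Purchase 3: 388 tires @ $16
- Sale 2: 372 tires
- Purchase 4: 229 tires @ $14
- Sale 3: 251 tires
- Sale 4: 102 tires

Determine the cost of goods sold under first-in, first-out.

COGS = $16,492

Sale 1 (359) [FIFO — oldest first]: 100 @ $13 + 152 @ $15 + 107 @ $16 = $5,292
Sale 2 (372) [FIFO — oldest first]: 137 @ $16 + 235 @ $16 = $5,952
Sale 3 (251) [FIFO — oldest first]: 153 @ $16 + 98 @ $14 = $3,820
Sale 4 (102) [FIFO — oldest first]: 102 @ $14 = $1,428
Total COGS = $5,292 + $5,952 + $3,820 + $1,428 = $16,492
Ending inventory: 29 @ $14 = $406
Check: goods available $16,898 = COGS $16,492 + ending $406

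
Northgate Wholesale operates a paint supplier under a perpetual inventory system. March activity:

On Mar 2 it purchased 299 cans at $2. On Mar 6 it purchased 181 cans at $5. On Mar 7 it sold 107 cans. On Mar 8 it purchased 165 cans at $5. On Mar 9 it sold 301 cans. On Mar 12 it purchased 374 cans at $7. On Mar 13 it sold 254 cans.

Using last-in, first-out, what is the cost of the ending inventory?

Mar 7, 107 sold [LIFO — newest first]: 107 @ $5 = $535
Mar 9, 301 sold [LIFO — newest first]: 165 @ $5 + 74 @ $5 + 62 @ $2 = $1,319
Mar 13, 254 sold [LIFO — newest first]: 254 @ $7 = $1,778
Total COGS = $535 + $1,319 + $1,778 = $3,632
Ending inventory: 237 @ $2 + 120 @ $7 = $1,314

Ending inventory = $1,314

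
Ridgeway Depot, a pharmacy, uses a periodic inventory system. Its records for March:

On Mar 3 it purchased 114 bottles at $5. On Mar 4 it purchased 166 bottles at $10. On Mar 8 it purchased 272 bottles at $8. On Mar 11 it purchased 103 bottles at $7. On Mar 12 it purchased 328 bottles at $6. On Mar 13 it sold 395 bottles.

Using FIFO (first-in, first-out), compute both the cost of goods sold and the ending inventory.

COGS = $3,150; ending inventory = $3,945

Mar 13, 395 sold [FIFO — oldest first]: 114 @ $5 + 166 @ $10 + 115 @ $8 = $3,150
Ending inventory: 157 @ $8 + 103 @ $7 + 328 @ $6 = $3,945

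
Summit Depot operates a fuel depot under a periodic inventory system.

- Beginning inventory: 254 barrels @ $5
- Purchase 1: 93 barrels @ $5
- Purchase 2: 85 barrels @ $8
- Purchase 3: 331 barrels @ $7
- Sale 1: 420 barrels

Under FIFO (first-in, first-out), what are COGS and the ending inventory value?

Sale 1 (420) [FIFO — oldest first]: 254 @ $5 + 93 @ $5 + 73 @ $8 = $2,319
Ending inventory: 12 @ $8 + 331 @ $7 = $2,413
Check: goods available $4,732 = COGS $2,319 + ending $2,413

COGS = $2,319; ending inventory = $2,413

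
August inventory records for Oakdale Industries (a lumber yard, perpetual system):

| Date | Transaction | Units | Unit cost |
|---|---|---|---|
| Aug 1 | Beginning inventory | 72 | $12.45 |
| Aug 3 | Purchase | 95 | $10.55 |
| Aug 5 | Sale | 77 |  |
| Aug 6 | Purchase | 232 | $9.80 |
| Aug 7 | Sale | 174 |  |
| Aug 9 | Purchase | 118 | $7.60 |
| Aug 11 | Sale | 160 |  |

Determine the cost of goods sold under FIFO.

Aug 5, 77 sold [FIFO — oldest first]: 72 @ $12.45 + 5 @ $10.55 = $949.15
Aug 7, 174 sold [FIFO — oldest first]: 90 @ $10.55 + 84 @ $9.80 = $1,772.70
Aug 11, 160 sold [FIFO — oldest first]: 148 @ $9.80 + 12 @ $7.60 = $1,541.60
Total COGS = $949.15 + $1,772.70 + $1,541.60 = $4,263.45
Ending inventory: 106 @ $7.60 = $805.60

COGS = $4,263.45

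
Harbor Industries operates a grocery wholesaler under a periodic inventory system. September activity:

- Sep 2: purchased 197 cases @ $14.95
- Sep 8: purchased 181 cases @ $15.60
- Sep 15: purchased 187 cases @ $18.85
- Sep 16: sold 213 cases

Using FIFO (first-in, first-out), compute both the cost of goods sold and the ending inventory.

COGS = $3,194.75; ending inventory = $6,098.95

Sep 16, 213 sold [FIFO — oldest first]: 197 @ $14.95 + 16 @ $15.60 = $3,194.75
Ending inventory: 165 @ $15.60 + 187 @ $18.85 = $6,098.95
Check: goods available $9,293.70 = COGS $3,194.75 + ending $6,098.95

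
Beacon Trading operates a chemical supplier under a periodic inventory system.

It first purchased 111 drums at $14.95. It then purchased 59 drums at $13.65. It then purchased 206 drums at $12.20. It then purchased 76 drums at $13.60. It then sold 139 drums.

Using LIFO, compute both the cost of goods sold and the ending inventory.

Sale 1 (139) [LIFO — newest first]: 76 @ $13.60 + 63 @ $12.20 = $1,802.20
Ending inventory: 111 @ $14.95 + 59 @ $13.65 + 143 @ $12.20 = $4,209.40
Check: goods available $6,011.60 = COGS $1,802.20 + ending $4,209.40

COGS = $1,802.20; ending inventory = $4,209.40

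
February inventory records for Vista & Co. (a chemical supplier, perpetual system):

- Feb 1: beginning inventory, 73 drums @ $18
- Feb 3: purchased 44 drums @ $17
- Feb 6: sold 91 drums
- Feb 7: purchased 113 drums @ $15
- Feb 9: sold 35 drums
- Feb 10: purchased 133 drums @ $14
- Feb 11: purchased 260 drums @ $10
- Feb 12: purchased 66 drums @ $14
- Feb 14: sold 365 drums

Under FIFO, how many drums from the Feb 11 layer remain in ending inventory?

Feb 6, 91 sold [FIFO — oldest first]: 73 @ $18 + 18 @ $17 = $1,620
Feb 9, 35 sold [FIFO — oldest first]: 26 @ $17 + 9 @ $15 = $577
Feb 14, 365 sold [FIFO — oldest first]: 104 @ $15 + 133 @ $14 + 128 @ $10 = $4,702
Total COGS = $1,620 + $577 + $4,702 = $6,899
Ending inventory: 132 @ $10 + 66 @ $14 = $2,244

132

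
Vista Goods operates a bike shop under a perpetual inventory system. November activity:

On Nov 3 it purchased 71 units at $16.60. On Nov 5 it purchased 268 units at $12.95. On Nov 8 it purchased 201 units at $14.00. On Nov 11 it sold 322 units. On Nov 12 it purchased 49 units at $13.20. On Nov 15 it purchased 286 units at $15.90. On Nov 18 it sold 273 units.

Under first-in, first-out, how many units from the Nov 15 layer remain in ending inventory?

280

Nov 11, 322 sold [FIFO — oldest first]: 71 @ $16.60 + 251 @ $12.95 = $4,429.05
Nov 18, 273 sold [FIFO — oldest first]: 17 @ $12.95 + 201 @ $14.00 + 49 @ $13.20 + 6 @ $15.90 = $3,776.35
Total COGS = $4,429.05 + $3,776.35 = $8,205.40
Ending inventory: 280 @ $15.90 = $4,452.00
Check: goods available $12,657.40 = COGS $8,205.40 + ending $4,452.00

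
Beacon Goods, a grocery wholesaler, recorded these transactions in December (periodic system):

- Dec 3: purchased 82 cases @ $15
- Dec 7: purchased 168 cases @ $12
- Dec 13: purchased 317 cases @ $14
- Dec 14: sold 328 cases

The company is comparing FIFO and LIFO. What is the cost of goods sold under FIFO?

COGS = $4,338

FIFO COGS: 82 @ $15 + 168 @ $12 + 78 @ $14 = $4,338
LIFO COGS: 317 @ $14 + 11 @ $12 = $4,570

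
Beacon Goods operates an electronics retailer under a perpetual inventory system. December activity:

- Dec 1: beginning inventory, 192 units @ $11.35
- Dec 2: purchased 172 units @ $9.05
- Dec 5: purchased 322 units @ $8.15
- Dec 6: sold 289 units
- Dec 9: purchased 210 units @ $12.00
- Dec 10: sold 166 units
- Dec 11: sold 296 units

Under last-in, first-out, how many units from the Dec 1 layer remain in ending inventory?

Dec 6, 289 sold [LIFO — newest first]: 289 @ $8.15 = $2,355.35
Dec 10, 166 sold [LIFO — newest first]: 166 @ $12.00 = $1,992.00
Dec 11, 296 sold [LIFO — newest first]: 44 @ $12.00 + 33 @ $8.15 + 172 @ $9.05 + 47 @ $11.35 = $2,887.00
Total COGS = $2,355.35 + $1,992.00 + $2,887.00 = $7,234.35
Ending inventory: 145 @ $11.35 = $1,645.75
Check: goods available $8,880.10 = COGS $7,234.35 + ending $1,645.75

145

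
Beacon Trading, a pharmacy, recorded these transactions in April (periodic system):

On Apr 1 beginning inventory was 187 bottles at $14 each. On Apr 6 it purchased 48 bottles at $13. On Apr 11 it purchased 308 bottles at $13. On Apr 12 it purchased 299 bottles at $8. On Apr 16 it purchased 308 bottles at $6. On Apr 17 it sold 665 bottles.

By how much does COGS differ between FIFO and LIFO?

$3,228

FIFO COGS: 187 @ $14 + 48 @ $13 + 308 @ $13 + 122 @ $8 = $8,222
LIFO COGS: 308 @ $6 + 299 @ $8 + 58 @ $13 = $4,994
Difference = |$8,222 − $4,994| = $3,228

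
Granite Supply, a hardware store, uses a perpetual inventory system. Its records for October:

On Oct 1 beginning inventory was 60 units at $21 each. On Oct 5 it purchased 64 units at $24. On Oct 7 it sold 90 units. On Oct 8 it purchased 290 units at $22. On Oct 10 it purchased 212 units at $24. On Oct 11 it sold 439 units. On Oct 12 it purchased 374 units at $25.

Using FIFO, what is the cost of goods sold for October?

COGS = $11,936

Oct 7, 90 sold [FIFO — oldest first]: 60 @ $21 + 30 @ $24 = $1,980
Oct 11, 439 sold [FIFO — oldest first]: 34 @ $24 + 290 @ $22 + 115 @ $24 = $9,956
Total COGS = $1,980 + $9,956 = $11,936
Ending inventory: 97 @ $24 + 374 @ $25 = $11,678
Check: goods available $23,614 = COGS $11,936 + ending $11,678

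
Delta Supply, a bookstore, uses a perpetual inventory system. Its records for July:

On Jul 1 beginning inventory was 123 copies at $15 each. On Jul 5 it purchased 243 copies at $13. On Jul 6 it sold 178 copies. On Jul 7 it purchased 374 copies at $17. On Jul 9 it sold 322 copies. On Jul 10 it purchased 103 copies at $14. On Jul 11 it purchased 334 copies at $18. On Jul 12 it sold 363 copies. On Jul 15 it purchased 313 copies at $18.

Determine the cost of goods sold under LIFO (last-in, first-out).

Jul 6, 178 sold [LIFO — newest first]: 178 @ $13 = $2,314
Jul 9, 322 sold [LIFO — newest first]: 322 @ $17 = $5,474
Jul 12, 363 sold [LIFO — newest first]: 334 @ $18 + 29 @ $14 = $6,418
Total COGS = $2,314 + $5,474 + $6,418 = $14,206
Ending inventory: 123 @ $15 + 65 @ $13 + 52 @ $17 + 74 @ $14 + 313 @ $18 = $10,244

COGS = $14,206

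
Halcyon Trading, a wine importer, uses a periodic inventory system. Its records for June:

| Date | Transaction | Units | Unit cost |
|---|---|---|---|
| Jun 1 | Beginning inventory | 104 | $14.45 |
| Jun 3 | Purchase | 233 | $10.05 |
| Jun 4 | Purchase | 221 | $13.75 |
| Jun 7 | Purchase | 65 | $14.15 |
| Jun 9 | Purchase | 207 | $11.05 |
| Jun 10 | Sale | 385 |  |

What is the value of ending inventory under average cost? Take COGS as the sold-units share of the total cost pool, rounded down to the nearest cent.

Ending inventory = $5,409.86

Jun 10, sell 385: 385/830 × $10,090.30 → $4,680.44
Ending inventory (cost pool remaining) = $5,409.86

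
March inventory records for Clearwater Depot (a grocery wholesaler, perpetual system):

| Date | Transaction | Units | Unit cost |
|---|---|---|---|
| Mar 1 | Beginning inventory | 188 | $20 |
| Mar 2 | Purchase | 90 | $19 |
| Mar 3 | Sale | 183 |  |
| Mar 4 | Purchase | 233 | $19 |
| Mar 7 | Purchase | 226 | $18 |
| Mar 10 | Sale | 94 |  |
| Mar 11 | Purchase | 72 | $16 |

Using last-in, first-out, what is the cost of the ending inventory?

Ending inventory = $9,855

Mar 3, 183 sold [LIFO — newest first]: 90 @ $19 + 93 @ $20 = $3,570
Mar 10, 94 sold [LIFO — newest first]: 94 @ $18 = $1,692
Total COGS = $3,570 + $1,692 = $5,262
Ending inventory: 95 @ $20 + 233 @ $19 + 132 @ $18 + 72 @ $16 = $9,855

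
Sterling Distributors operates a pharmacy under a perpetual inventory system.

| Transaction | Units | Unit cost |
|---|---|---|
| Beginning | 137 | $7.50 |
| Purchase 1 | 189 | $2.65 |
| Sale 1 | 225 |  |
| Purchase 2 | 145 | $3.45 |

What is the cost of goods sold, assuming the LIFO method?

Sale 1 (225) [LIFO — newest first]: 189 @ $2.65 + 36 @ $7.50 = $770.85
Ending inventory: 101 @ $7.50 + 145 @ $3.45 = $1,257.75
Check: goods available $2,028.60 = COGS $770.85 + ending $1,257.75

COGS = $770.85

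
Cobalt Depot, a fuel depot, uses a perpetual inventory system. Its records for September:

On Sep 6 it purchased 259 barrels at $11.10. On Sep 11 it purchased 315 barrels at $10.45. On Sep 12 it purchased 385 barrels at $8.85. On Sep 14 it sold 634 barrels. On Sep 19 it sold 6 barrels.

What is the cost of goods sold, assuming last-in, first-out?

COGS = $6,072.00

Sep 14, 634 sold [LIFO — newest first]: 385 @ $8.85 + 249 @ $10.45 = $6,009.30
Sep 19, 6 sold [LIFO — newest first]: 6 @ $10.45 = $62.70
Total COGS = $6,009.30 + $62.70 = $6,072.00
Ending inventory: 259 @ $11.10 + 60 @ $10.45 = $3,501.90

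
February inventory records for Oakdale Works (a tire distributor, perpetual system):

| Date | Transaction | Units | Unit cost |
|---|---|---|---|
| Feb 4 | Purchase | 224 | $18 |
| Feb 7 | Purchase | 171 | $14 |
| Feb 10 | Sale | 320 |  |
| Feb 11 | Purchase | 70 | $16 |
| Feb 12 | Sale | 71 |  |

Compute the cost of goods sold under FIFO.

COGS = $6,370

Feb 10, 320 sold [FIFO — oldest first]: 224 @ $18 + 96 @ $14 = $5,376
Feb 12, 71 sold [FIFO — oldest first]: 71 @ $14 = $994
Total COGS = $5,376 + $994 = $6,370
Ending inventory: 4 @ $14 + 70 @ $16 = $1,176
Check: goods available $7,546 = COGS $6,370 + ending $1,176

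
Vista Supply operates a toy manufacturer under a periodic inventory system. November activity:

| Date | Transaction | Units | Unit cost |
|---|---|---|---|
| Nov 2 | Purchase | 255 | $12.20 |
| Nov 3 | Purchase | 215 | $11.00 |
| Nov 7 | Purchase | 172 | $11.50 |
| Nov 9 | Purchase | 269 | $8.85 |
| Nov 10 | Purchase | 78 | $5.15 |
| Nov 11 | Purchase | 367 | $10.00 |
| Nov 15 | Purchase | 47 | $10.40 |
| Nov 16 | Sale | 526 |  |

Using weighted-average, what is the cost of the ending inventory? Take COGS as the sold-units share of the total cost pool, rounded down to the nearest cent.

Nov 16, sell 526: 526/1403 × $14,395.15 → $5,396.89
Ending inventory (cost pool remaining) = $8,998.26
Check: goods available $14,395.15 = COGS $5,396.89 + ending $8,998.26

Ending inventory = $8,998.26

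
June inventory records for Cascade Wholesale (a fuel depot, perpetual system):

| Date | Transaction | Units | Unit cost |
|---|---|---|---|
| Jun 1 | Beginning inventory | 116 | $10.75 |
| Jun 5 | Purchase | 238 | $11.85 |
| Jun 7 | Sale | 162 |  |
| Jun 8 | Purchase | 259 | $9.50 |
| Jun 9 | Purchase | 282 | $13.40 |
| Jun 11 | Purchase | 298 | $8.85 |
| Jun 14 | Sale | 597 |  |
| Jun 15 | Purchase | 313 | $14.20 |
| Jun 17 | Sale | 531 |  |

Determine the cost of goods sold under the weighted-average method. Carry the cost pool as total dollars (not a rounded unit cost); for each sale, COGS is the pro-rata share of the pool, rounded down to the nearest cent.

After Jun 1: 116 on hand, pool $1,247.00 (≈ $10.7500 each)
After Jun 5: 354 on hand, pool $4,067.30 (≈ $11.4895 each)
Jun 7, sell 162: 162/354 × $4,067.30 → $1,861.30
After Jun 8: 451 on hand, pool $4,666.50 (≈ $10.3470 each)
After Jun 9: 733 on hand, pool $8,445.30 (≈ $11.5216 each)
After Jun 11: 1031 on hand, pool $11,082.60 (≈ $10.7494 each)
Jun 14, sell 597: 597/1031 × $11,082.60 → $6,417.37
After Jun 15: 747 on hand, pool $9,109.83 (≈ $12.1952 each)
Jun 17, sell 531: 531/747 × $9,109.83 → $6,475.66
Total COGS = $1,861.30 + $6,417.37 + $6,475.66 = $14,754.33
Ending inventory (cost pool remaining) = $2,634.17

COGS = $14,754.33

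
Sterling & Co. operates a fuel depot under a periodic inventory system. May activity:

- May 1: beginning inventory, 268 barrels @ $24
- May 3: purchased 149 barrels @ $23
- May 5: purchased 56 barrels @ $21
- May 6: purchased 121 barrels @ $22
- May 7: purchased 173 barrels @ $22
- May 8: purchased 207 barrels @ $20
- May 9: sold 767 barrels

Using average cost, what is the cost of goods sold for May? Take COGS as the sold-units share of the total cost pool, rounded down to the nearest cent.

COGS = $17,043.30

May 9, sell 767: 767/974 × $21,643.00 → $17,043.30
Ending inventory (cost pool remaining) = $4,599.70
Check: goods available $21,643.00 = COGS $17,043.30 + ending $4,599.70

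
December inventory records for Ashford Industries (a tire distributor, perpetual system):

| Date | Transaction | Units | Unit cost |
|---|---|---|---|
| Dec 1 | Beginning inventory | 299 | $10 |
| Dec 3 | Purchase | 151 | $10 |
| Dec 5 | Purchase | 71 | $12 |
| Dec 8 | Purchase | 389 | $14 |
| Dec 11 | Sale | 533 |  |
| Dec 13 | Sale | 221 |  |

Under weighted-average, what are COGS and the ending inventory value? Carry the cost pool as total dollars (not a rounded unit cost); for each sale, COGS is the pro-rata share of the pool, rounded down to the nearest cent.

COGS = $8,946.91; ending inventory = $1,851.09

After Dec 1: 299 on hand, pool $2,990.00 (≈ $10.0000 each)
After Dec 3: 450 on hand, pool $4,500.00 (≈ $10.0000 each)
After Dec 5: 521 on hand, pool $5,352.00 (≈ $10.2726 each)
After Dec 8: 910 on hand, pool $10,798.00 (≈ $11.8659 each)
Dec 11, sell 533: 533/910 × $10,798.00 → $6,324.54
Dec 13, sell 221: 221/377 × $4,473.46 → $2,622.37
Total COGS = $6,324.54 + $2,622.37 = $8,946.91
Ending inventory (cost pool remaining) = $1,851.09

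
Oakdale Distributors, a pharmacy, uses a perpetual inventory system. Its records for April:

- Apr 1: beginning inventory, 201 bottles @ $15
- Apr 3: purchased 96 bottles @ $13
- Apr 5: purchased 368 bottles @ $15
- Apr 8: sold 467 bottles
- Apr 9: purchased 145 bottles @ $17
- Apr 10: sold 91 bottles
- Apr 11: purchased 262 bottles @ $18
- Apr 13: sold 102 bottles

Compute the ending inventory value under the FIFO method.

Apr 8, 467 sold [FIFO — oldest first]: 201 @ $15 + 96 @ $13 + 170 @ $15 = $6,813
Apr 10, 91 sold [FIFO — oldest first]: 91 @ $15 = $1,365
Apr 13, 102 sold [FIFO — oldest first]: 102 @ $15 = $1,530
Total COGS = $6,813 + $1,365 + $1,530 = $9,708
Ending inventory: 5 @ $15 + 145 @ $17 + 262 @ $18 = $7,256

Ending inventory = $7,256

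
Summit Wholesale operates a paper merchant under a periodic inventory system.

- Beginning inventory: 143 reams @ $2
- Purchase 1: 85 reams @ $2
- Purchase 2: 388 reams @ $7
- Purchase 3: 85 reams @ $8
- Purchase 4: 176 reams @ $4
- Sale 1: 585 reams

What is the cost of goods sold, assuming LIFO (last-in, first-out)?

COGS = $3,652

Sale 1 (585) [LIFO — newest first]: 176 @ $4 + 85 @ $8 + 324 @ $7 = $3,652
Ending inventory: 143 @ $2 + 85 @ $2 + 64 @ $7 = $904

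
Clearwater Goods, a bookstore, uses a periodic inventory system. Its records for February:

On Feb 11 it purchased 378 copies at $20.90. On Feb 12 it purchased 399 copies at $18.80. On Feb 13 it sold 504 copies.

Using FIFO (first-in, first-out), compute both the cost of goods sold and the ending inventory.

Feb 13, 504 sold [FIFO — oldest first]: 378 @ $20.90 + 126 @ $18.80 = $10,269.00
Ending inventory: 273 @ $18.80 = $5,132.40

COGS = $10,269.00; ending inventory = $5,132.40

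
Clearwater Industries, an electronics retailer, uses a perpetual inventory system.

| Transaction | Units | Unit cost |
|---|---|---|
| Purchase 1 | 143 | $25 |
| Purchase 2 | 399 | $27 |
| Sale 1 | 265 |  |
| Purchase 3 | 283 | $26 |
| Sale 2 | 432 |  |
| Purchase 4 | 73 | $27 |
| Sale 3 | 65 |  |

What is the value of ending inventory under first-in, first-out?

Ending inventory = $3,609

Sale 1 (265) [FIFO — oldest first]: 143 @ $25 + 122 @ $27 = $6,869
Sale 2 (432) [FIFO — oldest first]: 277 @ $27 + 155 @ $26 = $11,509
Sale 3 (65) [FIFO — oldest first]: 65 @ $26 = $1,690
Total COGS = $6,869 + $11,509 + $1,690 = $20,068
Ending inventory: 63 @ $26 + 73 @ $27 = $3,609
Check: goods available $23,677 = COGS $20,068 + ending $3,609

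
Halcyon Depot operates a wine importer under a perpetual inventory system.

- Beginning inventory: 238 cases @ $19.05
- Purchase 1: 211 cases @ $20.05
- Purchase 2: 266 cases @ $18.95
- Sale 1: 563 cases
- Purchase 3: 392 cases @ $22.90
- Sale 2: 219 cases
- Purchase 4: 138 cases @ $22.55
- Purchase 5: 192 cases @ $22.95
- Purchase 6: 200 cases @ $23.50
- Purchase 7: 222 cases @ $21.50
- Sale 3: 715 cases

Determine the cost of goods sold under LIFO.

COGS = $32,081.60

Sale 1 (563) [LIFO — newest first]: 266 @ $18.95 + 211 @ $20.05 + 86 @ $19.05 = $10,909.55
Sale 2 (219) [LIFO — newest first]: 219 @ $22.90 = $5,015.10
Sale 3 (715) [LIFO — newest first]: 222 @ $21.50 + 200 @ $23.50 + 192 @ $22.95 + 101 @ $22.55 = $16,156.95
Total COGS = $10,909.55 + $5,015.10 + $16,156.95 = $32,081.60
Ending inventory: 152 @ $19.05 + 173 @ $22.90 + 37 @ $22.55 = $7,691.65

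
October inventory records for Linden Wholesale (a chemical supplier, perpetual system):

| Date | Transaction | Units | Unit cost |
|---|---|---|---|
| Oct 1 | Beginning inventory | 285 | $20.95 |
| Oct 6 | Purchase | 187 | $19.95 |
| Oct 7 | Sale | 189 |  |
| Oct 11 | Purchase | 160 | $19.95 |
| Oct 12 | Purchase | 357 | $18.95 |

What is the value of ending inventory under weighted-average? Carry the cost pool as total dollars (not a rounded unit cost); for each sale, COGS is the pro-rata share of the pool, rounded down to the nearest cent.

After Oct 1: 285 on hand, pool $5,970.75 (≈ $20.9500 each)
After Oct 6: 472 on hand, pool $9,701.40 (≈ $20.5538 each)
Oct 7, sell 189: 189/472 × $9,701.40 → $3,884.67
After Oct 11: 443 on hand, pool $9,008.73 (≈ $20.3357 each)
After Oct 12: 800 on hand, pool $15,773.88 (≈ $19.7173 each)
Ending inventory (cost pool remaining) = $15,773.88

Ending inventory = $15,773.88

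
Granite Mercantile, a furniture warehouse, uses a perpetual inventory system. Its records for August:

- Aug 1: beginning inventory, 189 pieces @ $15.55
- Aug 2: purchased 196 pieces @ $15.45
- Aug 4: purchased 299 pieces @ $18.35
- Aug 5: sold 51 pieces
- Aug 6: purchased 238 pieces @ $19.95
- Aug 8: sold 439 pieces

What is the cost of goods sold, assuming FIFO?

COGS = $7,893.90

Aug 5, 51 sold [FIFO — oldest first]: 51 @ $15.55 = $793.05
Aug 8, 439 sold [FIFO — oldest first]: 138 @ $15.55 + 196 @ $15.45 + 105 @ $18.35 = $7,100.85
Total COGS = $793.05 + $7,100.85 = $7,893.90
Ending inventory: 194 @ $18.35 + 238 @ $19.95 = $8,308.00
Check: goods available $16,201.90 = COGS $7,893.90 + ending $8,308.00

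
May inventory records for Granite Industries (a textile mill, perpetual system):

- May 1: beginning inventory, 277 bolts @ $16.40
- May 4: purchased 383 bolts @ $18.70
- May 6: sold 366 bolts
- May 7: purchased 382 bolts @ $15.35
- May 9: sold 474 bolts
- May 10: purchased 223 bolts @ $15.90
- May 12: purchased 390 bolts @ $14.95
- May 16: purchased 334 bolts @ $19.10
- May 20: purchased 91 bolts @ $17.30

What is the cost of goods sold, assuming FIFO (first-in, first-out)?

COGS = $14,467.90

May 6, 366 sold [FIFO — oldest first]: 277 @ $16.40 + 89 @ $18.70 = $6,207.10
May 9, 474 sold [FIFO — oldest first]: 294 @ $18.70 + 180 @ $15.35 = $8,260.80
Total COGS = $6,207.10 + $8,260.80 = $14,467.90
Ending inventory: 202 @ $15.35 + 223 @ $15.90 + 390 @ $14.95 + 334 @ $19.10 + 91 @ $17.30 = $20,430.60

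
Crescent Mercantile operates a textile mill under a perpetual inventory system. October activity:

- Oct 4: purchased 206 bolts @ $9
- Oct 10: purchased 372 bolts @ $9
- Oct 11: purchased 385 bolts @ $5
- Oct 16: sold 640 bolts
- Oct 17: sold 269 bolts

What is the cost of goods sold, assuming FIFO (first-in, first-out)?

Oct 16, 640 sold [FIFO — oldest first]: 206 @ $9 + 372 @ $9 + 62 @ $5 = $5,512
Oct 17, 269 sold [FIFO — oldest first]: 269 @ $5 = $1,345
Total COGS = $5,512 + $1,345 = $6,857
Ending inventory: 54 @ $5 = $270

COGS = $6,857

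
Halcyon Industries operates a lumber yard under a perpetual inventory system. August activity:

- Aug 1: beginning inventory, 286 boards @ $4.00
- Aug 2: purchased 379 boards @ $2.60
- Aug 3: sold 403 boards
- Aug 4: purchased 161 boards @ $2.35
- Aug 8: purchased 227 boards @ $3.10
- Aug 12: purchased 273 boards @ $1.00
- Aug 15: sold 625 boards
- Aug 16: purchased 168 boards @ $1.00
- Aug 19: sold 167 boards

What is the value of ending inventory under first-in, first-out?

Ending inventory = $299.00

Aug 3, 403 sold [FIFO — oldest first]: 286 @ $4.00 + 117 @ $2.60 = $1,448.20
Aug 15, 625 sold [FIFO — oldest first]: 262 @ $2.60 + 161 @ $2.35 + 202 @ $3.10 = $1,685.75
Aug 19, 167 sold [FIFO — oldest first]: 25 @ $3.10 + 142 @ $1.00 = $219.50
Total COGS = $1,448.20 + $1,685.75 + $219.50 = $3,353.45
Ending inventory: 131 @ $1.00 + 168 @ $1.00 = $299.00
Check: goods available $3,652.45 = COGS $3,353.45 + ending $299.00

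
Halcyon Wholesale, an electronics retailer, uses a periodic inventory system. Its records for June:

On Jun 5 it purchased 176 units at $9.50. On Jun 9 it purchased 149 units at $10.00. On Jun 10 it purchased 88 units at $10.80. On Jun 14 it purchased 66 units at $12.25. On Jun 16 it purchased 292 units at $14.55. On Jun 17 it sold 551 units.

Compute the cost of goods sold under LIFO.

COGS = $7,057.50

Jun 17, 551 sold [LIFO — newest first]: 292 @ $14.55 + 66 @ $12.25 + 88 @ $10.80 + 105 @ $10.00 = $7,057.50
Ending inventory: 176 @ $9.50 + 44 @ $10.00 = $2,112.00
Check: goods available $9,169.50 = COGS $7,057.50 + ending $2,112.00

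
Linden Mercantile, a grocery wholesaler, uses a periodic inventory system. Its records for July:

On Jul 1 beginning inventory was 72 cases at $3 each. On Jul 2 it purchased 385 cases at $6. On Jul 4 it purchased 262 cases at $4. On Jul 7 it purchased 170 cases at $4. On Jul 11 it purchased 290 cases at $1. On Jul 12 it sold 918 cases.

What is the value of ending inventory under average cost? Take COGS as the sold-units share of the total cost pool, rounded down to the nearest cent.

Jul 12, sell 918: 918/1179 × $4,544.00 → $3,538.07
Ending inventory (cost pool remaining) = $1,005.93
Check: goods available $4,544.00 = COGS $3,538.07 + ending $1,005.93

Ending inventory = $1,005.93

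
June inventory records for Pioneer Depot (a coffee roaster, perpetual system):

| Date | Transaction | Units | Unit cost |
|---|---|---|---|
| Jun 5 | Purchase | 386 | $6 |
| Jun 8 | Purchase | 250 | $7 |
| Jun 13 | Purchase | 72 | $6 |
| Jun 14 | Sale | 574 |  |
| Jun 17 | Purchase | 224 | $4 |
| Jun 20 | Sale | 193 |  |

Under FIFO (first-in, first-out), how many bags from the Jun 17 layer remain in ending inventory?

165

Jun 14, 574 sold [FIFO — oldest first]: 386 @ $6 + 188 @ $7 = $3,632
Jun 20, 193 sold [FIFO — oldest first]: 62 @ $7 + 72 @ $6 + 59 @ $4 = $1,102
Total COGS = $3,632 + $1,102 = $4,734
Ending inventory: 165 @ $4 = $660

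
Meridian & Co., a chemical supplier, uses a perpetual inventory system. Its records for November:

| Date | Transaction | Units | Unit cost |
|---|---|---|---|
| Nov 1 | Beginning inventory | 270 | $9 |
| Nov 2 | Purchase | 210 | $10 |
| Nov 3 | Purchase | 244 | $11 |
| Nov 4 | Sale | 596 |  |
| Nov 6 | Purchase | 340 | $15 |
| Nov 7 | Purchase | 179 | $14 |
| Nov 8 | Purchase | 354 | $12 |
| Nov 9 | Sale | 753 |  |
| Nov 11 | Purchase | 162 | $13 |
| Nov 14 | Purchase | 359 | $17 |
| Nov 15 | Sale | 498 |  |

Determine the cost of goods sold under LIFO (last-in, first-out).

Nov 4, 596 sold [LIFO — newest first]: 244 @ $11 + 210 @ $10 + 142 @ $9 = $6,062
Nov 9, 753 sold [LIFO — newest first]: 354 @ $12 + 179 @ $14 + 220 @ $15 = $10,054
Nov 15, 498 sold [LIFO — newest first]: 359 @ $17 + 139 @ $13 = $7,910
Total COGS = $6,062 + $10,054 + $7,910 = $24,026
Ending inventory: 128 @ $9 + 120 @ $15 + 23 @ $13 = $3,251
Check: goods available $27,277 = COGS $24,026 + ending $3,251

COGS = $24,026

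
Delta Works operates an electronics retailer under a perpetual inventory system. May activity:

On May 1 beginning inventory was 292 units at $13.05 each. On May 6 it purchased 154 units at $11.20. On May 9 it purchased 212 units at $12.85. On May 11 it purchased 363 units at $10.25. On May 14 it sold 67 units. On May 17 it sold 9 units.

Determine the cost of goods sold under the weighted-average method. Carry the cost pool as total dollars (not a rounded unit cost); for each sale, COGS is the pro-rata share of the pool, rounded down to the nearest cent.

COGS = $891.77

After May 1: 292 on hand, pool $3,810.60 (≈ $13.0500 each)
After May 6: 446 on hand, pool $5,535.40 (≈ $12.4112 each)
After May 9: 658 on hand, pool $8,259.60 (≈ $12.5526 each)
After May 11: 1021 on hand, pool $11,980.35 (≈ $11.7339 each)
May 14, sell 67: 67/1021 × $11,980.35 → $786.17
May 17, sell 9: 9/954 × $11,194.18 → $105.60
Total COGS = $786.17 + $105.60 = $891.77
Ending inventory (cost pool remaining) = $11,088.58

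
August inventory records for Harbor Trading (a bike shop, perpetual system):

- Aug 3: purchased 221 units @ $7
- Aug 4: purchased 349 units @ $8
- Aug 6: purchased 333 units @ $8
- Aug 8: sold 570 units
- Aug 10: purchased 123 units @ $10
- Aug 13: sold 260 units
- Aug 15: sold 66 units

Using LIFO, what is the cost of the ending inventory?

Ending inventory = $910

Aug 8, 570 sold [LIFO — newest first]: 333 @ $8 + 237 @ $8 = $4,560
Aug 13, 260 sold [LIFO — newest first]: 123 @ $10 + 112 @ $8 + 25 @ $7 = $2,301
Aug 15, 66 sold [LIFO — newest first]: 66 @ $7 = $462
Total COGS = $4,560 + $2,301 + $462 = $7,323
Ending inventory: 130 @ $7 = $910
Check: goods available $8,233 = COGS $7,323 + ending $910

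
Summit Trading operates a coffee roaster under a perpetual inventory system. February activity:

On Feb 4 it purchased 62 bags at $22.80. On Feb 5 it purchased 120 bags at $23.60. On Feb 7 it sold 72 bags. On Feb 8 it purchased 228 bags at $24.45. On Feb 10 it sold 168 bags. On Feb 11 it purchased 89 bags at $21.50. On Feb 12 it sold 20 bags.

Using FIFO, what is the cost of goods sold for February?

COGS = $6,152.70

Feb 7, 72 sold [FIFO — oldest first]: 62 @ $22.80 + 10 @ $23.60 = $1,649.60
Feb 10, 168 sold [FIFO — oldest first]: 110 @ $23.60 + 58 @ $24.45 = $4,014.10
Feb 12, 20 sold [FIFO — oldest first]: 20 @ $24.45 = $489.00
Total COGS = $1,649.60 + $4,014.10 + $489.00 = $6,152.70
Ending inventory: 150 @ $24.45 + 89 @ $21.50 = $5,581.00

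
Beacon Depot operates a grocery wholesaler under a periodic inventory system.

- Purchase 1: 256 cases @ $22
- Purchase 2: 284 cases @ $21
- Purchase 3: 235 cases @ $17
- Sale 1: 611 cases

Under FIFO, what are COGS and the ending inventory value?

COGS = $12,803; ending inventory = $2,788

Sale 1 (611) [FIFO — oldest first]: 256 @ $22 + 284 @ $21 + 71 @ $17 = $12,803
Ending inventory: 164 @ $17 = $2,788
Check: goods available $15,591 = COGS $12,803 + ending $2,788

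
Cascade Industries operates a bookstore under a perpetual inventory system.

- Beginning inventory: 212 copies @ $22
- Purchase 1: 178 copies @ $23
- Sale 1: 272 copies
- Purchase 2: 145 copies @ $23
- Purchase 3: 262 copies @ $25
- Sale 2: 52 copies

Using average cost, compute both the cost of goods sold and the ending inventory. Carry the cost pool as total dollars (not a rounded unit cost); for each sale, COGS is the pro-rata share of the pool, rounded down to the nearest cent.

After Beginning: 212 on hand, pool $4,664.00 (≈ $22.0000 each)
After Purchase 1: 390 on hand, pool $8,758.00 (≈ $22.4564 each)
Sale 1, sell 272: 272/390 × $8,758.00 → $6,108.14
After Purchase 2: 263 on hand, pool $5,984.86 (≈ $22.7561 each)
After Purchase 3: 525 on hand, pool $12,534.86 (≈ $23.8759 each)
Sale 2, sell 52: 52/525 × $12,534.86 → $1,241.54
Total COGS = $6,108.14 + $1,241.54 = $7,349.68
Ending inventory (cost pool remaining) = $11,293.32
Check: goods available $18,643.00 = COGS $7,349.68 + ending $11,293.32

COGS = $7,349.68; ending inventory = $11,293.32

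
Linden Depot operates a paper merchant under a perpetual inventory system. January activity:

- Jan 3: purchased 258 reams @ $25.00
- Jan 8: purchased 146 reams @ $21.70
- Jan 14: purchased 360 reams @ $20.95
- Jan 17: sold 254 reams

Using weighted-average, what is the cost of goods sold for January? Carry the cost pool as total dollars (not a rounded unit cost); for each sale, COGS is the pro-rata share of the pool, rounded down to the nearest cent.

After Jan 3: 258 on hand, pool $6,450.00 (≈ $25.0000 each)
After Jan 8: 404 on hand, pool $9,618.20 (≈ $23.8074 each)
After Jan 14: 764 on hand, pool $17,160.20 (≈ $22.4610 each)
Jan 17, sell 254: 254/764 × $17,160.20 → $5,705.09
Ending inventory (cost pool remaining) = $11,455.11

COGS = $5,705.09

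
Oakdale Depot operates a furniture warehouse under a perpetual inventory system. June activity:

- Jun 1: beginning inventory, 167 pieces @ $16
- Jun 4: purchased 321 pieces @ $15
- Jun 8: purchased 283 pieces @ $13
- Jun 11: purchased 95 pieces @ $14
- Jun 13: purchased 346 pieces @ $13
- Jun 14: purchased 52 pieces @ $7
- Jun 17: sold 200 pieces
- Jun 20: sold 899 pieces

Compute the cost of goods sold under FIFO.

Jun 17, 200 sold [FIFO — oldest first]: 167 @ $16 + 33 @ $15 = $3,167
Jun 20, 899 sold [FIFO — oldest first]: 288 @ $15 + 283 @ $13 + 95 @ $14 + 233 @ $13 = $12,358
Total COGS = $3,167 + $12,358 = $15,525
Ending inventory: 113 @ $13 + 52 @ $7 = $1,833

COGS = $15,525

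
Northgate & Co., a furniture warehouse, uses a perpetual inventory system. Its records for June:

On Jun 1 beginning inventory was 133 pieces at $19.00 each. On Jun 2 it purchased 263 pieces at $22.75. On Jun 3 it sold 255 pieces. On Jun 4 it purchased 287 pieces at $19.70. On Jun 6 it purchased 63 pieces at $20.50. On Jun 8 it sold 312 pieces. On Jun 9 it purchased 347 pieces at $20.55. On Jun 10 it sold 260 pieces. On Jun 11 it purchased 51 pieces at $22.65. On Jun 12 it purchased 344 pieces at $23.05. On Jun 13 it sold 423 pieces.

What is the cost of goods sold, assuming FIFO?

Jun 3, 255 sold [FIFO — oldest first]: 133 @ $19.00 + 122 @ $22.75 = $5,302.50
Jun 8, 312 sold [FIFO — oldest first]: 141 @ $22.75 + 171 @ $19.70 = $6,576.45
Jun 10, 260 sold [FIFO — oldest first]: 116 @ $19.70 + 63 @ $20.50 + 81 @ $20.55 = $5,241.25
Jun 13, 423 sold [FIFO — oldest first]: 266 @ $20.55 + 51 @ $22.65 + 106 @ $23.05 = $9,064.75
Total COGS = $5,302.50 + $6,576.45 + $5,241.25 + $9,064.75 = $26,184.95
Ending inventory: 238 @ $23.05 = $5,485.90

COGS = $26,184.95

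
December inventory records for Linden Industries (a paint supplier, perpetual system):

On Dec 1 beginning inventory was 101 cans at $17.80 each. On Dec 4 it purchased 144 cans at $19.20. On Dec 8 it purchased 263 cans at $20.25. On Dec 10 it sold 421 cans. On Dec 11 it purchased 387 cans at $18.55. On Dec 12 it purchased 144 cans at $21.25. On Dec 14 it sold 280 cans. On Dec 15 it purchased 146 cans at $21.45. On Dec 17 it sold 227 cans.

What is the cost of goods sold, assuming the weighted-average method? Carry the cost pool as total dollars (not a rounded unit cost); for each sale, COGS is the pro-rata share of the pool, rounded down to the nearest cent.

After Dec 1: 101 on hand, pool $1,797.80 (≈ $17.8000 each)
After Dec 4: 245 on hand, pool $4,562.60 (≈ $18.6229 each)
After Dec 8: 508 on hand, pool $9,888.35 (≈ $19.4653 each)
Dec 10, sell 421: 421/508 × $9,888.35 → $8,194.87
After Dec 11: 474 on hand, pool $8,872.33 (≈ $18.7180 each)
After Dec 12: 618 on hand, pool $11,932.33 (≈ $19.3080 each)
Dec 14, sell 280: 280/618 × $11,932.33 → $5,406.23
After Dec 15: 484 on hand, pool $9,657.80 (≈ $19.9541 each)
Dec 17, sell 227: 227/484 × $9,657.80 → $4,529.58
Total COGS = $8,194.87 + $5,406.23 + $4,529.58 = $18,130.68
Ending inventory (cost pool remaining) = $5,128.22
Check: goods available $23,258.90 = COGS $18,130.68 + ending $5,128.22

COGS = $18,130.68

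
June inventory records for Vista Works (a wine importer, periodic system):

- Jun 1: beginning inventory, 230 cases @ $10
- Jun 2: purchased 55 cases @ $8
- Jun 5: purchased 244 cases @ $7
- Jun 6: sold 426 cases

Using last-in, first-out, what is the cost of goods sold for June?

COGS = $3,418

Jun 6, 426 sold [LIFO — newest first]: 244 @ $7 + 55 @ $8 + 127 @ $10 = $3,418
Ending inventory: 103 @ $10 = $1,030
Check: goods available $4,448 = COGS $3,418 + ending $1,030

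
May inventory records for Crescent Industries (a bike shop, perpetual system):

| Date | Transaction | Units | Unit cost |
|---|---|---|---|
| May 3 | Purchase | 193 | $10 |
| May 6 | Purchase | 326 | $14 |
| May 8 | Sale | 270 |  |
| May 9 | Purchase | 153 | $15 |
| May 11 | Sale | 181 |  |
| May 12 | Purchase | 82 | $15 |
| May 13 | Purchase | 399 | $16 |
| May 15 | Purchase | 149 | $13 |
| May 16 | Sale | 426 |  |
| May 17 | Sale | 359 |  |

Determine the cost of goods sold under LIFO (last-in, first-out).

COGS = $17,680

May 8, 270 sold [LIFO — newest first]: 270 @ $14 = $3,780
May 11, 181 sold [LIFO — newest first]: 153 @ $15 + 28 @ $14 = $2,687
May 16, 426 sold [LIFO — newest first]: 149 @ $13 + 277 @ $16 = $6,369
May 17, 359 sold [LIFO — newest first]: 122 @ $16 + 82 @ $15 + 28 @ $14 + 127 @ $10 = $4,844
Total COGS = $3,780 + $2,687 + $6,369 + $4,844 = $17,680
Ending inventory: 66 @ $10 = $660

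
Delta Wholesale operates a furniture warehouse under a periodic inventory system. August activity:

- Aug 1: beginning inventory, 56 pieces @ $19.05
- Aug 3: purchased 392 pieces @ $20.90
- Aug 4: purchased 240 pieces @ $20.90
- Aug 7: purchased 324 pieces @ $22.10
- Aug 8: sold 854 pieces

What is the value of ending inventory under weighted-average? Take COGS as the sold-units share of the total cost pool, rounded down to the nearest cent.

Aug 8, sell 854: 854/1012 × $21,436.00 → $18,089.27
Ending inventory (cost pool remaining) = $3,346.73

Ending inventory = $3,346.73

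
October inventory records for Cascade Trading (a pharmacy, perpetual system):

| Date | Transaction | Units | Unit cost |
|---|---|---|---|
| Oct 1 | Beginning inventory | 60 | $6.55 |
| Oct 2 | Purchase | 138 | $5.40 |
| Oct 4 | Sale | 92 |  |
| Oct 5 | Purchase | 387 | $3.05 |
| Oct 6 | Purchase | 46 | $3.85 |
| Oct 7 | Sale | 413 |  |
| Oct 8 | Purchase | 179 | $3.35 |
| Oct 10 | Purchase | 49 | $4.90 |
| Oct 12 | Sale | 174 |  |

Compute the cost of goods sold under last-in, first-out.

Oct 4, 92 sold [LIFO — newest first]: 92 @ $5.40 = $496.80
Oct 7, 413 sold [LIFO — newest first]: 46 @ $3.85 + 367 @ $3.05 = $1,296.45
Oct 12, 174 sold [LIFO — newest first]: 49 @ $4.90 + 125 @ $3.35 = $658.85
Total COGS = $496.80 + $1,296.45 + $658.85 = $2,452.10
Ending inventory: 60 @ $6.55 + 46 @ $5.40 + 20 @ $3.05 + 54 @ $3.35 = $883.30
Check: goods available $3,335.40 = COGS $2,452.10 + ending $883.30

COGS = $2,452.10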